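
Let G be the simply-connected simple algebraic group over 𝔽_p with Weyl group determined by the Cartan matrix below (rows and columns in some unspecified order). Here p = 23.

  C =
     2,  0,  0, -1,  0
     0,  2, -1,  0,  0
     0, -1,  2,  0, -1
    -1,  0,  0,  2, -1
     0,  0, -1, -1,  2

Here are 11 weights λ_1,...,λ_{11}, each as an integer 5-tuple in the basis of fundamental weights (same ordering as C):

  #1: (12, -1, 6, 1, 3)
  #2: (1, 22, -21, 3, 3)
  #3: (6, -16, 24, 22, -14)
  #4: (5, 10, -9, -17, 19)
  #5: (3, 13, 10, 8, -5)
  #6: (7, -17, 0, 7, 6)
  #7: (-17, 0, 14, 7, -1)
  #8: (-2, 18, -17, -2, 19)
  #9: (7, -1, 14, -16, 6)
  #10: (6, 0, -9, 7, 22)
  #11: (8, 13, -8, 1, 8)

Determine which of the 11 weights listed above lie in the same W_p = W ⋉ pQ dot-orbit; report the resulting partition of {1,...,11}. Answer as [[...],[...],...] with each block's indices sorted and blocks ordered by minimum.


Cartan matrix: type A_5 (|W|=720); un-permuting the 5 rows.

λ_j+ρ reflected into Ā_23 (⟨·,θ^∨⟩≤23); 5-tuples as given:

    1: (10, 3, 4, 2, 4)
    2: (10, 3, 4, 2, 4)
    3: (10, 3, 4, 2, 4)
    4: (10, 3, 4, 2, 4)
    5: (5, 3, 7, 2, 2)
    6: (7, 0, 7, 0, 8)
    7: (7, 0, 7, 0, 8)
    8: (1, 3, 16, 1, 2)
    9: (7, 0, 7, 0, 8)
    10: (7, 0, 7, 0, 8)
    11: (5, 3, 7, 2, 2)

These 11 weights hit 4 W_23-dot-orbits; sizes (4, 2, 4, 1):

[[1, 2, 3, 4], [5, 11], [6, 7, 9, 10], [8]]


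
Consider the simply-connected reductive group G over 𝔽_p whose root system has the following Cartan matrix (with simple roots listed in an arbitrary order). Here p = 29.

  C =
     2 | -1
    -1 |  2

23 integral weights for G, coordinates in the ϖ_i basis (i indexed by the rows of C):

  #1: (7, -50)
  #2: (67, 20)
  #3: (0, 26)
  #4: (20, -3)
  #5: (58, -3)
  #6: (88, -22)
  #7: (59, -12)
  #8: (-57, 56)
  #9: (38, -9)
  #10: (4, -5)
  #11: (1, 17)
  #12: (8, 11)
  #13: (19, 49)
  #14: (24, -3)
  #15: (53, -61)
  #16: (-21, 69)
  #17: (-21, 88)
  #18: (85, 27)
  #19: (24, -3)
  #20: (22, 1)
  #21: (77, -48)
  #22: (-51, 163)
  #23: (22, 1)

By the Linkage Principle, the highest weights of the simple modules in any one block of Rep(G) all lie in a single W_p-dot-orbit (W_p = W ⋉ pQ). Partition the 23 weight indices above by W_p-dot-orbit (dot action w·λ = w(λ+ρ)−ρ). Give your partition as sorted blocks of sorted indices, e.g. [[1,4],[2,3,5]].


Dynkin diagram of C (from the 2 off-diagonal −1 entries): A_2.

Folding the 23 weights λ_j+ρ into Ā_29 (reps in the given 2-coord order):

  λ_1+ρ ↦ (9, 12)
  λ_2+ρ ↦ (19, 2)
  λ_3+ρ ↦ (1, 27)
  λ_4+ρ ↦ (19, 2)
  λ_5+ρ ↦ (1, 27)
  λ_6+ρ ↦ (19, 2)
  λ_7+ρ ↦ (2, 18)
  λ_8+ρ ↦ (1, 27)
  λ_9+ρ ↦ (19, 2)
  λ_10+ρ ↦ (1, 4)
  λ_11+ρ ↦ (2, 18)
  λ_12+ρ ↦ (9, 12)
  λ_13+ρ ↦ (9, 12)
  λ_14+ρ ↦ (23, 2)
  λ_15+ρ ↦ (23, 2)
  λ_16+ρ ↦ (9, 12)
  λ_17+ρ ↦ (2, 18)
  λ_18+ρ ↦ (1, 27)
  λ_19+ρ ↦ (23, 2)
  λ_20+ρ ↦ (23, 2)
  λ_21+ρ ↦ (2, 18)
  λ_22+ρ ↦ (19, 2)
  λ_23+ρ ↦ (23, 2)

The 23 indices split into 6 linkage classes (same alcove rep ⇔ same W_29-dot-orbit):

[[1, 12, 13, 16], [2, 4, 6, 9, 22], [3, 5, 8, 18], [7, 11, 17, 21], [10], [14, 15, 19, 20, 23]]


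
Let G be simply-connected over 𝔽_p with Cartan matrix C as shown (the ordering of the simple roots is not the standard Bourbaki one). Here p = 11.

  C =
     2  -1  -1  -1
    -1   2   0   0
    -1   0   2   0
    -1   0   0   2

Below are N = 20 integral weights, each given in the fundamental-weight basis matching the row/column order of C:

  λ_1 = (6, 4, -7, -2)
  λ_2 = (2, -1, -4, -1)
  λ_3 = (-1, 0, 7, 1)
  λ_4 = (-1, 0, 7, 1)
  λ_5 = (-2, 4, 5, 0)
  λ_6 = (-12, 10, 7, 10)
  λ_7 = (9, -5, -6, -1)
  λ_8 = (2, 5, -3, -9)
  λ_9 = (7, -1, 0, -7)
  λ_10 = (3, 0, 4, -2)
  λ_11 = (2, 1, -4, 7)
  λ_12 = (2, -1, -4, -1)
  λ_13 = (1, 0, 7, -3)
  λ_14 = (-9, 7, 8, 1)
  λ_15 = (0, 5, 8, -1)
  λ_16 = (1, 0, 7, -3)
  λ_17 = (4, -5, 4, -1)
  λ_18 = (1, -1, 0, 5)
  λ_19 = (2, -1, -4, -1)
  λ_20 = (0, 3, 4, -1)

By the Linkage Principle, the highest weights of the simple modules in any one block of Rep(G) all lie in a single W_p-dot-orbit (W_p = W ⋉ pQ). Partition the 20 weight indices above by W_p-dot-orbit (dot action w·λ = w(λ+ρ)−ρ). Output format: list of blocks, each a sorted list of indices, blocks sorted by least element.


C ↔ D_4 under row/col permutation; |W(D_4)| = 192.

Alcove-folded reps (p=11, 20 weights, presented ϖ-order):

  λ_1 → (1, 4, 5, 0);  λ_2 → (0, 0, 3, 0);  λ_3 → (0, 1, 8, 2);  λ_4 → (0, 1, 8, 2);  λ_5 → (1, 4, 5, 0);  λ_6 → (0, 0, 3, 0);  λ_7 → (1, 4, 5, 0);  λ_8 → (1, 1, 5, 1);  λ_9 → (2, 0, 1, 6);  λ_10 → (1, 1, 5, 1);  λ_11 → (2, 0, 1, 6);  λ_12 → (0, 0, 3, 0);  λ_13 → (0, 1, 8, 2);  λ_14 → (2, 0, 1, 6);  λ_15 → (0, 1, 4, 5);  λ_16 → (0, 1, 8, 2);  λ_17 → (1, 4, 5, 0);  λ_18 → (2, 0, 1, 6);  λ_19 → (0, 0, 3, 0);  λ_20 → (1, 4, 5, 0)

Linkage partition of the 20 weights (6 classes, p=11):

[[1, 5, 7, 17, 20], [2, 6, 12, 19], [3, 4, 13, 16], [8, 10], [9, 11, 14, 18], [15]]


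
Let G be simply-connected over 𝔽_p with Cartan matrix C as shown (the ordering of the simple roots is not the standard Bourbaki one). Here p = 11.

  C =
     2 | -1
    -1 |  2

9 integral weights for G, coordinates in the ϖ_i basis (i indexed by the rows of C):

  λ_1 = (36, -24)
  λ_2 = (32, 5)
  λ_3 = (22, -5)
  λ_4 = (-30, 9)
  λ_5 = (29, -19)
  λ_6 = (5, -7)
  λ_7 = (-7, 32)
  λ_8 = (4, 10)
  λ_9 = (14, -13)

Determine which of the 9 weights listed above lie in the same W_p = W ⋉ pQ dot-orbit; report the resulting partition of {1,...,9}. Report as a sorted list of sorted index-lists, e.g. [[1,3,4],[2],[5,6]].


Dynkin diagram of C (from the 2 off-diagonal −1 entries): A_2.

Each λ_j+ρ reduced to Ā_11; 2-tuples below use C's row order:

  λ_1 → (1, 7) · λ_2 → (0, 6) · λ_3 → (1, 7) · λ_4 → (1, 7) · λ_5 → (1, 7) · λ_6 → (0, 6) · λ_7 → (0, 6) · λ_8 → (0, 6) · λ_9 → (1, 7)

These 9 weights hit 2 W_11-dot-orbits; sizes (5, 4):

[[1, 3, 4, 5, 9], [2, 6, 7, 8]]


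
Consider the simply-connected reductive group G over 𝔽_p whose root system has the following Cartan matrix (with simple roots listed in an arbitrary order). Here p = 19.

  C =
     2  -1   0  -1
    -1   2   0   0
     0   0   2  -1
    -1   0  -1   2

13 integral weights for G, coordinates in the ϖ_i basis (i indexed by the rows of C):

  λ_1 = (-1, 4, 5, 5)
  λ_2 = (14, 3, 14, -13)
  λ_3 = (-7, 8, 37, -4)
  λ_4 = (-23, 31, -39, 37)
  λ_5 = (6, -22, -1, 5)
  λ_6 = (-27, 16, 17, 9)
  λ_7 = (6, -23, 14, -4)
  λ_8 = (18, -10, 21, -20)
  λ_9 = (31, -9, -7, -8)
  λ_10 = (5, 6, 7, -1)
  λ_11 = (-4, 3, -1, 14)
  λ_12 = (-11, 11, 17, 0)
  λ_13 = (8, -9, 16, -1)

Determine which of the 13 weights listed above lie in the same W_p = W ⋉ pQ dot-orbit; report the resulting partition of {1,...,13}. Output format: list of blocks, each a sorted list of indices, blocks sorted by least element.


Dynkin diagram of C (from the 6 off-diagonal −1 entries): A_4.

Each λ_j+ρ reduced to Ā_19; 4-tuples below use C's row order:

  [1] (0, 5, 6, 6) · [2] (3, 1, 0, 12) · [3] (6, 3, 0, 10) · [4] (6, 3, 0, 10) · [5] (6, 5, 6, 0) · [6] (1, 0, 7, 9) · [7] (3, 1, 0, 12) · [8] (6, 3, 0, 10) · [9] (6, 5, 6, 0) · [10] (6, 5, 6, 0) · [11] (3, 1, 0, 12) · [12] (1, 0, 7, 9) · [13] (1, 1, 10, 0)

Linkage partition of the 13 weights (6 classes, p=19):

[[1], [2, 7, 11], [3, 4, 8], [5, 9, 10], [6, 12], [13]]


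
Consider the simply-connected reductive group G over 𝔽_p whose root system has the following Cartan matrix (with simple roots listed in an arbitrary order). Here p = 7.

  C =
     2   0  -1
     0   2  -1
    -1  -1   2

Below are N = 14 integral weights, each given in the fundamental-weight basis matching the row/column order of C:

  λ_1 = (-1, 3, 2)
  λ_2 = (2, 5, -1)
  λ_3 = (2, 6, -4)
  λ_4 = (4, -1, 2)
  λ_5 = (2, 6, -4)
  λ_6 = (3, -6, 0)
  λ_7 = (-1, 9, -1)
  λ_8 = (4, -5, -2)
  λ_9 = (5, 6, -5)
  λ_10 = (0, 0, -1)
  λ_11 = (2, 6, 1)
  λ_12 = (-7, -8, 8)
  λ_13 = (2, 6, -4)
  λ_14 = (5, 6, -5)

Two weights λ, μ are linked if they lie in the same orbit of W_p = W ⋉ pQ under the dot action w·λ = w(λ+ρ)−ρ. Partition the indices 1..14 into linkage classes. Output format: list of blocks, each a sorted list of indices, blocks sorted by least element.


C ↔ A_3 under row/col permutation; |W(A_3)| = 24.

λ_j+ρ reflected into Ā_7 (⟨·,θ^∨⟩≤7); 3-tuples as given:

  [1] (0, 4, 3) · [2] (1, 4, 0) · [3] (0, 4, 3) · [4] (4, 1, 2) · [5] (0, 4, 3) · [6] (0, 1, 4) · [7] (0, 4, 3) · [8] (0, 1, 4) · [9] (0, 1, 4) · [10] (1, 1, 0) · [11] (2, 2, 0) · [12] (0, 1, 4) · [13] (0, 4, 3) · [14] (0, 1, 4)

The 14 indices split into 6 linkage classes (same alcove rep ⇔ same W_7-dot-orbit):

[[1, 3, 5, 7, 13], [2], [4], [6, 8, 9, 12, 14], [10], [11]]


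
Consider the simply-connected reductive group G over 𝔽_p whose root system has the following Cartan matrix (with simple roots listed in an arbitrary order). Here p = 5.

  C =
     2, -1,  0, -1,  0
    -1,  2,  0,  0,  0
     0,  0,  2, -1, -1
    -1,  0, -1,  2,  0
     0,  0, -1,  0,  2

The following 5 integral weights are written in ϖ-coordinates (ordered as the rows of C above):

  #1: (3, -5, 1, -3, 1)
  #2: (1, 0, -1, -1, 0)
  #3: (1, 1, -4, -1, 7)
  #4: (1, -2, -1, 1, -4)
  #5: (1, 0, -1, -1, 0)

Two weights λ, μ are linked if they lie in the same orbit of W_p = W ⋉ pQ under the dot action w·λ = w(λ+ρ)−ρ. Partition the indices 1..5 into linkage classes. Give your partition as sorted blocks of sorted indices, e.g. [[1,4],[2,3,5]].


A_5 Cartan matrix, 5 simple roots permuted; ρ=(1,1,1,1,1).

λ_j+ρ reflected into Ā_5 (⟨·,θ^∨⟩≤5); 5-tuples as given:

  1: (2, 1, 0, 0, 1);  2: (2, 1, 0, 0, 1);  3: (2, 1, 0, 0, 1);  4: (0, 1, 2, 1, 0);  5: (2, 1, 0, 0, 1)

Linkage partition of the 5 weights (2 classes, p=5):

[[1, 2, 3, 5], [4]]


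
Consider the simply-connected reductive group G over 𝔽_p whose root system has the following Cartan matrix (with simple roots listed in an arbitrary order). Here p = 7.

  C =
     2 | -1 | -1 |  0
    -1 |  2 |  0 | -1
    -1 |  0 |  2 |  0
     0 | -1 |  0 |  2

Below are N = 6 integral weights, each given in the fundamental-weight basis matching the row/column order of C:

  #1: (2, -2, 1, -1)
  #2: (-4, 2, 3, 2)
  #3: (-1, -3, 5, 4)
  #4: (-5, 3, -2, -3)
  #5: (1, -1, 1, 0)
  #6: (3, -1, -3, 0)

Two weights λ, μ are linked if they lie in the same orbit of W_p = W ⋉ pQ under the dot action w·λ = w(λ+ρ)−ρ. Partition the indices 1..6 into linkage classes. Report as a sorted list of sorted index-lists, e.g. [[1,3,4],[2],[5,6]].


A_4 Cartan matrix, 4 simple roots permuted; ρ=(1,1,1,1).

Ā_7 reps of the 6 weights (A_4, coords as presented):

  [1] (2, 0, 2, 1)
  [2] (3, 0, 1, 3)
  [3] (2, 0, 2, 1)
  [4] (2, 0, 2, 1)
  [5] (2, 0, 2, 1)
  [6] (2, 0, 2, 1)

These 6 weights hit 2 W_7-dot-orbits; sizes (5, 1):

[[1, 3, 4, 5, 6], [2]]


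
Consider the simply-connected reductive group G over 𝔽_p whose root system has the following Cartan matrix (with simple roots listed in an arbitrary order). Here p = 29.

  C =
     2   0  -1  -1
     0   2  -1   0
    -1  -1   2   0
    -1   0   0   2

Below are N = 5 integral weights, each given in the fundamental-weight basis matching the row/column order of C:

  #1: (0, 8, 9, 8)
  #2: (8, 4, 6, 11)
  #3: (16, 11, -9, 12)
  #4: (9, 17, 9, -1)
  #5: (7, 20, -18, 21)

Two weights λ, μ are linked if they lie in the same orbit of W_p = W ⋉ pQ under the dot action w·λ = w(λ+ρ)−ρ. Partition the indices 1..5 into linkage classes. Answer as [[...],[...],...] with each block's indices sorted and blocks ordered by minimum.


Root system A_4: the 4×4 matrix C matches after relabeling.

W_29-reps of the 5 weights in Ā_29 (same 4-coord order as C):

  1: (1, 9, 10, 9)
  2: (9, 1, 7, 8)
  3: (9, 1, 7, 8)
  4: (1, 9, 10, 9)
  5: (9, 1, 7, 8)

Linkage partition of the 5 weights (2 classes, p=29):

[[1, 4], [2, 3, 5]]


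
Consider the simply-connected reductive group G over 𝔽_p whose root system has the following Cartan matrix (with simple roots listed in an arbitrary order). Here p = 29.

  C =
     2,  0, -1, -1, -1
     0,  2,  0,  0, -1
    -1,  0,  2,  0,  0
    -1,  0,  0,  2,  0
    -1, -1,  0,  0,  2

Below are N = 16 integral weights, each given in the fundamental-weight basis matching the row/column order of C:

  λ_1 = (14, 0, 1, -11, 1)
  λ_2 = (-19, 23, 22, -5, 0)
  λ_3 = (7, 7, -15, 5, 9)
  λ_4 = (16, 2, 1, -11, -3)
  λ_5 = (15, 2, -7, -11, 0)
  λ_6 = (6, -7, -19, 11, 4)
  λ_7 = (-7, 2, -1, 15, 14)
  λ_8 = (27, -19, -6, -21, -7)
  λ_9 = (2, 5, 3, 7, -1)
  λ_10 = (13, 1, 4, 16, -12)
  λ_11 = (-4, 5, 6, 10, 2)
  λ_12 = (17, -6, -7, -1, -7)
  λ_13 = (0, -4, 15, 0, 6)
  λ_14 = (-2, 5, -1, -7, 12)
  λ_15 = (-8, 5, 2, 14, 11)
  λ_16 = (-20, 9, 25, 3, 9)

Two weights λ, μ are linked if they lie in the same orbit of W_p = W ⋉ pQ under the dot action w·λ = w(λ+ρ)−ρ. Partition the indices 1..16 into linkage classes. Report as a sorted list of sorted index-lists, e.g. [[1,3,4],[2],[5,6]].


Cartan matrix: type D_5 (|W|=1920); un-permuting the 5 rows.

W_29-reps of the 16 weights in Ā_29 (same 5-coord order as C):

  λ_1+ρ ↦ (5, 1, 2, 10, 2);  λ_2+ρ ↦ (1, 3, 16, 1, 3);  λ_3+ρ ↦ (3, 5, 8, 0, 3);  λ_4+ρ ↦ (5, 1, 2, 10, 2);  λ_5+ρ ↦ (0, 3, 6, 10, 1);  λ_6+ρ ↦ (1, 6, 6, 0, 5);  λ_7+ρ ↦ (0, 3, 6, 10, 1);  λ_8+ρ ↦ (1, 3, 16, 1, 3);  λ_9+ρ ↦ (3, 6, 4, 8, 0);  λ_10+ρ ↦ (5, 1, 2, 10, 2);  λ_11+ρ ↦ (3, 6, 4, 8, 0);  λ_12+ρ ↦ (1, 6, 6, 0, 5);  λ_13+ρ ↦ (1, 3, 16, 1, 3);  λ_14+ρ ↦ (1, 6, 6, 0, 5);  λ_15+ρ ↦ (3, 6, 4, 8, 0);  λ_16+ρ ↦ (5, 1, 2, 10, 2)

These 16 weights hit 6 W_29-dot-orbits; sizes (4, 3, 1, 2, 3, 3):

[[1, 4, 10, 16], [2, 8, 13], [3], [5, 7], [6, 12, 14], [9, 11, 15]]


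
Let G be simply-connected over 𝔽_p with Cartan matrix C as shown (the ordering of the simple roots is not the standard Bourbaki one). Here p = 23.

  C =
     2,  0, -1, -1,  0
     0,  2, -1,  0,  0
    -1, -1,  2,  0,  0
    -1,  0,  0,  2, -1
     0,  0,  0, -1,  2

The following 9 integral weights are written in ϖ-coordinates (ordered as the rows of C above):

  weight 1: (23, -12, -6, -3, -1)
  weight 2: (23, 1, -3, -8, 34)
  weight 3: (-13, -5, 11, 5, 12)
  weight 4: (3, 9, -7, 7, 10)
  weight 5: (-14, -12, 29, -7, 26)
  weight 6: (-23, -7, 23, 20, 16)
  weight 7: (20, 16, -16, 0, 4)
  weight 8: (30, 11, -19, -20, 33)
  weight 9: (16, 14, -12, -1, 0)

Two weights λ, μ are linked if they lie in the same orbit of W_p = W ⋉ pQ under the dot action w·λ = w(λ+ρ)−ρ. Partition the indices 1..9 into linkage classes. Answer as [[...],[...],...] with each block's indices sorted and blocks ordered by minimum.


Dynkin diagram of C (from the 8 off-diagonal −1 entries): A_5.

Alcove-folded reps (p=23, 9 weights, presented ϖ-order):

  λ_1+ρ ↦ (6, 4, 11, 0, 1);  λ_2+ρ ↦ (6, 4, 11, 0, 1);  λ_3+ρ ↦ (2, 0, 4, 6, 7);  λ_4+ρ ↦ (2, 0, 4, 6, 7);  λ_5+ρ ↦ (2, 0, 4, 6, 7);  λ_6+ρ ↦ (6, 4, 11, 0, 1);  λ_7+ρ ↦ (6, 4, 11, 0, 1);  λ_8+ρ ↦ (5, 4, 6, 0, 6);  λ_9+ρ ↦ (6, 4, 11, 0, 1)

The 9 indices split into 3 linkage classes (same alcove rep ⇔ same W_23-dot-orbit):

[[1, 2, 6, 7, 9], [3, 4, 5], [8]]


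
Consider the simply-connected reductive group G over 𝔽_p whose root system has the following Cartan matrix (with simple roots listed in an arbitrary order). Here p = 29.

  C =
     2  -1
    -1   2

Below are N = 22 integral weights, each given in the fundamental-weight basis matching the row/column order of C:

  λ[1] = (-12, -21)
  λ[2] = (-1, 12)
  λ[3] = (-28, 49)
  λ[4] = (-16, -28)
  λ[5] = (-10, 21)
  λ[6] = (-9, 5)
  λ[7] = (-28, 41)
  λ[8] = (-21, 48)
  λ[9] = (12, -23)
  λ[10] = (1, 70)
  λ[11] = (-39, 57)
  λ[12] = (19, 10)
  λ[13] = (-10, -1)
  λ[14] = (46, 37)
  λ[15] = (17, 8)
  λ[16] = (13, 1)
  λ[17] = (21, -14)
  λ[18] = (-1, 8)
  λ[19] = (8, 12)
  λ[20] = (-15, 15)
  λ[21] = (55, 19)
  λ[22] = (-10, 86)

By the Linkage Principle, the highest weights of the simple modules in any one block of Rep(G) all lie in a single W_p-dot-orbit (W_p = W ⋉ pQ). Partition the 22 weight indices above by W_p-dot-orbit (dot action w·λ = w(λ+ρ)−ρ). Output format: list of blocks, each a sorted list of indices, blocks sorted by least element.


C ↔ A_2 under row/col permutation; |W(A_2)| = 6.

Folding the 22 weights λ_j+ρ into Ā_29 (reps in the given 2-coord order):

  1: (18, 9) · 2: (0, 13) · 3: (6, 2) · 4: (14, 2) · 5: (9, 13) · 6: (6, 2) · 7: (14, 2) · 8: (0, 9) · 9: (9, 13) · 10: (14, 2) · 11: (0, 9) · 12: (18, 9) · 13: (0, 9) · 14: (18, 9) · 15: (18, 9) · 16: (14, 2) · 17: (9, 13) · 18: (0, 9) · 19: (9, 13) · 20: (14, 2) · 21: (18, 9) · 22: (0, 9)

Grouping the 22 weights by Ā_29-representative: 6 linkage classes.

[[1, 12, 14, 15, 21], [2], [3, 6], [4, 7, 10, 16, 20], [5, 9, 17, 19], [8, 11, 13, 18, 22]]


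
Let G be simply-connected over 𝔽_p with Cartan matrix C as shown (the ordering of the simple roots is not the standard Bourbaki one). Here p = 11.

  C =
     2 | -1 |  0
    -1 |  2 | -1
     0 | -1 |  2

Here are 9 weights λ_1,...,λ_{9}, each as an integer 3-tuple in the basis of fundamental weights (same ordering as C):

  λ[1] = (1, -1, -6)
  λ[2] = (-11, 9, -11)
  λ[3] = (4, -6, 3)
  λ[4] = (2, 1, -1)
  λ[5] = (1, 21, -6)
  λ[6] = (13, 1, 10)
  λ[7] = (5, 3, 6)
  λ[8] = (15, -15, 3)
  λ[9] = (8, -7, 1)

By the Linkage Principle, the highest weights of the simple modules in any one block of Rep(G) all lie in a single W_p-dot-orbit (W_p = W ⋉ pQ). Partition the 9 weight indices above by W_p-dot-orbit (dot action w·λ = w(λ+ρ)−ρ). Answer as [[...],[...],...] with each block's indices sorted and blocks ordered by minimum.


Root system A_3: the 3×3 matrix C matches after relabeling.

λ_j+ρ reflected into Ā_11 (⟨·,θ^∨⟩≤11); 3-tuples as given:

  1: (3, 2, 0) · 2: (0, 10, 0) · 3: (0, 4, 1) · 4: (3, 2, 0) · 5: (3, 2, 0) · 6: (3, 2, 0) · 7: (0, 4, 1) · 8: (3, 1, 5) · 9: (3, 2, 4)

5 distinct reps among the 9 weights ⇒ 5 W_11-linkage classes:

[[1, 4, 5, 6], [2], [3, 7], [8], [9]]


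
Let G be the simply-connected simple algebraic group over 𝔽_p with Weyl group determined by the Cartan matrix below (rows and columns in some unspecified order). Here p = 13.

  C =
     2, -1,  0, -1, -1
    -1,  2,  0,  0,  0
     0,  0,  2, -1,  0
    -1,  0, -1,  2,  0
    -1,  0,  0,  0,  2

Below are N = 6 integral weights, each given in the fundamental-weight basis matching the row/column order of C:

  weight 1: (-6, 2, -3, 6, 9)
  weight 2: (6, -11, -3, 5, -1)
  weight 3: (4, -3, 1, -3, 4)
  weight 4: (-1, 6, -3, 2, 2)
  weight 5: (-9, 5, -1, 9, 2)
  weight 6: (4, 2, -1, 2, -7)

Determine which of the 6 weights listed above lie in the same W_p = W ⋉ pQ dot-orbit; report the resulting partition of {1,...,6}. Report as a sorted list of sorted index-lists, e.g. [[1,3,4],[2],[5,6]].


Dynkin diagram of C (from the 8 off-diagonal −1 entries): D_5.

W_13-reps of the 6 weights in Ā_13 (same 5-coord order as C):

    λ_1 → (1, 2, 0, 2, 5)
    λ_2 → (0, 7, 2, 0, 3)
    λ_3 → (1, 2, 0, 2, 5)
    λ_4 → (0, 7, 2, 0, 3)
    λ_5 → (1, 2, 0, 2, 5)
    λ_6 → (1, 2, 0, 2, 5)

Partition of {1..6} into 2 W_13-dot-orbits:

[[1, 3, 5, 6], [2, 4]]


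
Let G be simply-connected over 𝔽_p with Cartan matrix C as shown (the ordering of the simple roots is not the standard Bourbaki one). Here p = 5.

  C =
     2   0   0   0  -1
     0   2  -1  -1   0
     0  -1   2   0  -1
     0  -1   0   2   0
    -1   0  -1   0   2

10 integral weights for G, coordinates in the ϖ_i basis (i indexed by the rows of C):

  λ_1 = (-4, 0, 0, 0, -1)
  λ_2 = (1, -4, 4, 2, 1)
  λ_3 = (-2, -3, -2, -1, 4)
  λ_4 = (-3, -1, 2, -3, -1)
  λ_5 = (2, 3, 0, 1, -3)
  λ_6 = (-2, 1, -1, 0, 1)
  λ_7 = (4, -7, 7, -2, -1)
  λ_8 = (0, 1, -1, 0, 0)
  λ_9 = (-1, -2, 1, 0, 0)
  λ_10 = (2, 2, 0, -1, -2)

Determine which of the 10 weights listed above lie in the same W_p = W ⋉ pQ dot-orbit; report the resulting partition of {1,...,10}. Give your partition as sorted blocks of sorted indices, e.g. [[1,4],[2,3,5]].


Type A_5, rank 5, |W|=720; reorder rows/cols to standard.

Ā_5 reps of the 10 weights (A_5, coords as presented):

  [1] (0, 1, 1, 0, 1)
  [2] (0, 1, 1, 1, 0)
  [3] (1, 2, 0, 1, 1)
  [4] (0, 1, 1, 0, 1)
  [5] (1, 2, 0, 1, 1)
  [6] (1, 2, 0, 1, 1)
  [7] (0, 1, 1, 1, 0)
  [8] (1, 2, 0, 1, 1)
  [9] (0, 1, 1, 0, 1)
  [10] (1, 2, 0, 1, 1)

Partition of {1..10} into 3 W_5-dot-orbits:

[[1, 4, 9], [2, 7], [3, 5, 6, 8, 10]]


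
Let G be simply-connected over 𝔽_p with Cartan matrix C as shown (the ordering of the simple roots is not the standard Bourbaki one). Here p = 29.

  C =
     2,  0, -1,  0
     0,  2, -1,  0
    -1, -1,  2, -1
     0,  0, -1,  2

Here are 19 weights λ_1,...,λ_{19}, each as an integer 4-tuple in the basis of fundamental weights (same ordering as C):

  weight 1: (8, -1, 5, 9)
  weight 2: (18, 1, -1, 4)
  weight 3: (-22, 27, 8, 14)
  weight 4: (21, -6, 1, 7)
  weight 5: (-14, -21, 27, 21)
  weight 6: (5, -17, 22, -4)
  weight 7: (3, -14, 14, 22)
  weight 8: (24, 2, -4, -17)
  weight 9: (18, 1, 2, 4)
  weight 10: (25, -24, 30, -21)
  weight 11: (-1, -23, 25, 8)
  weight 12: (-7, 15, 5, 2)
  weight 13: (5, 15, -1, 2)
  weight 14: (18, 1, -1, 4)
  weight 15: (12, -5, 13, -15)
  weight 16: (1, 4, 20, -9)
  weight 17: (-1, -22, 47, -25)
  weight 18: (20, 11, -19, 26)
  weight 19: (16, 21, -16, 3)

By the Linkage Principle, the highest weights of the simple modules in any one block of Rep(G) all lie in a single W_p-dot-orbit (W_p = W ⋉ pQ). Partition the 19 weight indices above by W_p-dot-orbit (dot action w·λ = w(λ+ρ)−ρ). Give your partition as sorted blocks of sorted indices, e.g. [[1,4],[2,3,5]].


Cartan matrix: type D_4 (|W|=192); un-permuting the 4 rows.

W_29-reps of the 19 weights in Ā_29 (same 4-coord order as C):

  λ_1+ρ ↦ (9, 0, 4, 10)
  λ_2+ρ ↦ (19, 2, 0, 5)
  λ_3+ρ ↦ (2, 5, 1, 8)
  λ_4+ρ ↦ (19, 2, 0, 5)
  λ_5+ρ ↦ (8, 1, 7, 1)
  λ_6+ρ ↦ (6, 16, 0, 3)
  λ_7+ρ ↦ (9, 0, 4, 10)
  λ_8+ρ ↦ (6, 16, 0, 3)
  λ_9+ρ ↦ (19, 2, 0, 5)
  λ_10+ρ ↦ (2, 5, 1, 8)
  λ_11+ρ ↦ (6, 16, 0, 3)
  λ_12+ρ ↦ (6, 16, 0, 3)
  λ_13+ρ ↦ (6, 16, 0, 3)
  λ_14+ρ ↦ (19, 2, 0, 5)
  λ_15+ρ ↦ (9, 0, 4, 10)
  λ_16+ρ ↦ (2, 5, 1, 8)
  λ_17+ρ ↦ (19, 2, 0, 5)
  λ_18+ρ ↦ (2, 5, 1, 8)
  λ_19+ρ ↦ (2, 7, 4, 11)

Linkage partition of the 19 weights (6 classes, p=29):

[[1, 7, 15], [2, 4, 9, 14, 17], [3, 10, 16, 18], [5], [6, 8, 11, 12, 13], [19]]


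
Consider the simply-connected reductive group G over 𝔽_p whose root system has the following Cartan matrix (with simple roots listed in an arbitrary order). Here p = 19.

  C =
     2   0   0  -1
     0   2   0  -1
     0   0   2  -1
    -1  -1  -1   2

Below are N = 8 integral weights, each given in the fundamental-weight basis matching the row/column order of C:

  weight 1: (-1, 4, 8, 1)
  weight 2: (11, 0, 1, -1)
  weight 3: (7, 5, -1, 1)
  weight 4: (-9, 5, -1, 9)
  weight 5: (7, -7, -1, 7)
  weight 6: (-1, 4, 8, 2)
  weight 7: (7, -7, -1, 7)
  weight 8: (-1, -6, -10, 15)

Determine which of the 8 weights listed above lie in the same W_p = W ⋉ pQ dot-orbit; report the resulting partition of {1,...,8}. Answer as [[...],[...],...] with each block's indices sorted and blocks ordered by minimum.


Dynkin diagram of C (from the 6 off-diagonal −1 entries): D_4.

Each λ_j+ρ reduced to Ā_19; 4-tuples below use C's row order:

  1: (0, 5, 9, 2) · 2: (12, 1, 2, 0) · 3: (8, 6, 0, 2) · 4: (8, 6, 0, 2) · 5: (8, 6, 0, 2) · 6: (0, 5, 9, 2) · 7: (8, 6, 0, 2) · 8: (0, 5, 9, 2)

These 8 weights hit 3 W_19-dot-orbits; sizes (3, 1, 4):

[[1, 6, 8], [2], [3, 4, 5, 7]]


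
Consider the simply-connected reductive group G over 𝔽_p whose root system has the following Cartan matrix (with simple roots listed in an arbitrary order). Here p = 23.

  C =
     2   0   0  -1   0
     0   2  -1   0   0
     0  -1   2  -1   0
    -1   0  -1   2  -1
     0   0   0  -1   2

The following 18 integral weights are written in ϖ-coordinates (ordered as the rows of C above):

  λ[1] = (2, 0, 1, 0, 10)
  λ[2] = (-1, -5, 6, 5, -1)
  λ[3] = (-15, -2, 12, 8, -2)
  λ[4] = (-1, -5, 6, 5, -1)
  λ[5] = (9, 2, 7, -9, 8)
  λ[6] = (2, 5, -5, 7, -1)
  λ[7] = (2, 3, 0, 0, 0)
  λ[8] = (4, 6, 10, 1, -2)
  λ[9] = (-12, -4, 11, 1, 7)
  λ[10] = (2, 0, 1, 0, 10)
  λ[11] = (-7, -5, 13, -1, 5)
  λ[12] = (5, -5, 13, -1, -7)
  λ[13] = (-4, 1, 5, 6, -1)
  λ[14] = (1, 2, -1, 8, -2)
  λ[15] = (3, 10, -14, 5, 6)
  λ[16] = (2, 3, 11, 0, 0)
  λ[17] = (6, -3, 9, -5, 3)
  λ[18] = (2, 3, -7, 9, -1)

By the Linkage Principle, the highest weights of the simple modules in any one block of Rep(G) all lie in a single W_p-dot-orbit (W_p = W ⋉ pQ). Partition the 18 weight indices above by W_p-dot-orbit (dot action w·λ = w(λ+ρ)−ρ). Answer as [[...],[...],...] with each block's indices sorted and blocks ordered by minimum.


Type D_5, rank 5, |W|=1920; reorder rows/cols to standard.

λ_j+ρ reflected into Ā_23 (⟨·,θ^∨⟩≤23); 5-tuples as given:

    1: (3, 1, 2, 1, 11)
    2: (0, 4, 3, 6, 0)
    3: (8, 1, 1, 1, 5)
    4: (0, 4, 3, 6, 0)
    5: (2, 3, 0, 8, 1)
    6: (3, 2, 4, 4, 0)
    7: (3, 4, 1, 1, 1)
    8: (3, 4, 1, 1, 1)
    9: (2, 3, 0, 8, 1)
    10: (3, 1, 2, 1, 11)
    11: (0, 4, 3, 6, 0)
    12: (0, 4, 3, 6, 0)
    13: (3, 2, 4, 4, 0)
    14: (2, 3, 0, 8, 1)
    15: (3, 2, 4, 4, 0)
    16: (3, 4, 1, 1, 1)
    17: (3, 2, 4, 4, 0)
    18: (3, 2, 4, 4, 0)

6 distinct reps among the 18 weights ⇒ 6 W_23-linkage classes:

[[1, 10], [2, 4, 11, 12], [3], [5, 9, 14], [6, 13, 15, 17, 18], [7, 8, 16]]


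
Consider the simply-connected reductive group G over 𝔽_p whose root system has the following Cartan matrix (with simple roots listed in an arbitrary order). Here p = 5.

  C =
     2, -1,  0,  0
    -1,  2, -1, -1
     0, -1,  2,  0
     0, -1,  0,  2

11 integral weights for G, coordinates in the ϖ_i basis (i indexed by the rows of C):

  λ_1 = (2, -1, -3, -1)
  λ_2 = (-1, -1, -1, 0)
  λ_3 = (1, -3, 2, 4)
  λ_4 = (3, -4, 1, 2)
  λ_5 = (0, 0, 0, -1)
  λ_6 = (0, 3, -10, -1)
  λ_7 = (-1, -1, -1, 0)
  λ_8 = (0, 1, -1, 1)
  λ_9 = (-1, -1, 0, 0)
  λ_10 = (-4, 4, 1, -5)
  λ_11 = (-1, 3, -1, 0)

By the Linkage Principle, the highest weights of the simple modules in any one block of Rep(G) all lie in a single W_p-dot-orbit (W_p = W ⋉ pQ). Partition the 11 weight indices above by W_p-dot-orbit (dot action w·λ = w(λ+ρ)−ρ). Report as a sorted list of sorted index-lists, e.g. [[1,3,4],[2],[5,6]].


Type D_4, rank 4, |W|=192; reorder rows/cols to standard.

Alcove-folded reps (p=5, 11 weights, presented ϖ-order):

  λ_1+ρ ↦ (1, 0, 0, 2) · λ_2+ρ ↦ (0, 0, 0, 1) · λ_3+ρ ↦ (1, 0, 0, 2) · λ_4+ρ ↦ (1, 1, 1, 0) · λ_5+ρ ↦ (1, 1, 1, 0) · λ_6+ρ ↦ (0, 0, 0, 1) · λ_7+ρ ↦ (0, 0, 0, 1) · λ_8+ρ ↦ (1, 0, 0, 2) · λ_9+ρ ↦ (0, 0, 1, 1) · λ_10+ρ ↦ (1, 0, 0, 2) · λ_11+ρ ↦ (0, 0, 0, 1)

The 11 indices split into 4 linkage classes (same alcove rep ⇔ same W_5-dot-orbit):

[[1, 3, 8, 10], [2, 6, 7, 11], [4, 5], [9]]


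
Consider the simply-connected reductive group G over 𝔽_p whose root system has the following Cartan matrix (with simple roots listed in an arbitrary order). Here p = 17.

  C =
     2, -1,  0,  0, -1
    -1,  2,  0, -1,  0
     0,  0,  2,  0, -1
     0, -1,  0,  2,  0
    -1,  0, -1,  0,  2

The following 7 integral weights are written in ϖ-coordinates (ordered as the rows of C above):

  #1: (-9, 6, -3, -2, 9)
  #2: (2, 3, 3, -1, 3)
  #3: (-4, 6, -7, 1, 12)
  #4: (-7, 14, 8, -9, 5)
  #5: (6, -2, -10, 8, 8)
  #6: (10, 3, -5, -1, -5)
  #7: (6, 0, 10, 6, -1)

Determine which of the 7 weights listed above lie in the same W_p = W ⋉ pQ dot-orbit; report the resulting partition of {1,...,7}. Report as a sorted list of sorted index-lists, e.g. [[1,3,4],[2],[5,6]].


Root system A_5: the 5×5 matrix C matches after relabeling.

Alcove-folded reps (p=17, 7 weights, presented ϖ-order):

  λ_1+ρ ↦ (6, 1, 2, 1, 0)
  λ_2+ρ ↦ (3, 4, 4, 0, 4)
  λ_3+ρ ↦ (3, 4, 4, 0, 4)
  λ_4+ρ ↦ (6, 1, 2, 1, 0)
  λ_5+ρ ↦ (6, 1, 2, 1, 0)
  λ_6+ρ ↦ (3, 4, 4, 0, 4)
  λ_7+ρ ↦ (6, 1, 2, 1, 0)

The 7 indices split into 2 linkage classes (same alcove rep ⇔ same W_17-dot-orbit):

[[1, 4, 5, 7], [2, 3, 6]]


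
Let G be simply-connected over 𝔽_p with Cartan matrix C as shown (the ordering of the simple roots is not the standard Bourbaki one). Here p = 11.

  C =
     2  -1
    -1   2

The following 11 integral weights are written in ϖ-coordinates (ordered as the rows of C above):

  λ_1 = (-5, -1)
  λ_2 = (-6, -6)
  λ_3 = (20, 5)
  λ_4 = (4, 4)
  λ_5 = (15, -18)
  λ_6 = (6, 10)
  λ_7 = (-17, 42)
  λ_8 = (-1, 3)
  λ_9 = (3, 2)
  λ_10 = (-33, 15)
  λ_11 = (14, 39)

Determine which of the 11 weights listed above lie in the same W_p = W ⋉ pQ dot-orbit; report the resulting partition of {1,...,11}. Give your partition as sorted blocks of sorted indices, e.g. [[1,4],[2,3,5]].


Dynkin diagram of C (from the 2 off-diagonal −1 entries): A_2.

W_11-reps of the 11 weights in Ā_11 (same 2-coord order as C):

  [1] (0, 4)
  [2] (5, 5)
  [3] (5, 5)
  [4] (5, 5)
  [5] (5, 5)
  [6] (0, 4)
  [7] (5, 1)
  [8] (0, 4)
  [9] (4, 3)
  [10] (5, 5)
  [11] (0, 4)

Linkage partition of the 11 weights (4 classes, p=11):

[[1, 6, 8, 11], [2, 3, 4, 5, 10], [7], [9]]


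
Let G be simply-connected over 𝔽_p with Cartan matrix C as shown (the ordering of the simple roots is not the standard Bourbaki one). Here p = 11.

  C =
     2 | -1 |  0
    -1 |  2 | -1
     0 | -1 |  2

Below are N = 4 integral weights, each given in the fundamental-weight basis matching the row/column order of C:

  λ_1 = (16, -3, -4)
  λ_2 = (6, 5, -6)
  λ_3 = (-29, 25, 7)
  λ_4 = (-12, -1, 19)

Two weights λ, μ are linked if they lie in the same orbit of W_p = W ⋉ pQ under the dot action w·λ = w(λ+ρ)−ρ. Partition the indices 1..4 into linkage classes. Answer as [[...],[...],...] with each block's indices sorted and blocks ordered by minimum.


A_3 Cartan matrix, 3 simple roots permuted; ρ=(1,1,1).

λ_j+ρ reflected into Ā_11 (⟨·,θ^∨⟩≤11); 3-tuples as given:

  λ_1+ρ ↦ (5, 1, 3) · λ_2+ρ ↦ (5, 1, 3) · λ_3+ρ ↦ (5, 1, 3) · λ_4+ρ ↦ (9, 2, 0)

Partition of {1..4} into 2 W_11-dot-orbits:

[[1, 2, 3], [4]]


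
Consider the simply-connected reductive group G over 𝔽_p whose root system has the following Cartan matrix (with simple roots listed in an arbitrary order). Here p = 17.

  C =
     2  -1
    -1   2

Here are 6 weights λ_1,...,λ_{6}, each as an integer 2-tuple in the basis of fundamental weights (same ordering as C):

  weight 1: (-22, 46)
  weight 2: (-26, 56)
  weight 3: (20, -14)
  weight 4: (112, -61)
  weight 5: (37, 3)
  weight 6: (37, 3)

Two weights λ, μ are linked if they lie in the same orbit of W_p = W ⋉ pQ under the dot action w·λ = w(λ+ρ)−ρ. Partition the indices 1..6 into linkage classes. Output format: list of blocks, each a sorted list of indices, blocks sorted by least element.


Cartan matrix: type A_2 (|W|=6); un-permuting the 2 rows.

Alcove-folded reps (p=17, 6 weights, presented ϖ-order):

  λ_1+ρ ↦ (4, 9) · λ_2+ρ ↦ (2, 9) · λ_3+ρ ↦ (4, 9) · λ_4+ρ ↦ (2, 9) · λ_5+ρ ↦ (4, 9) · λ_6+ρ ↦ (4, 9)

The 6 indices split into 2 linkage classes (same alcove rep ⇔ same W_17-dot-orbit):

[[1, 3, 5, 6], [2, 4]]


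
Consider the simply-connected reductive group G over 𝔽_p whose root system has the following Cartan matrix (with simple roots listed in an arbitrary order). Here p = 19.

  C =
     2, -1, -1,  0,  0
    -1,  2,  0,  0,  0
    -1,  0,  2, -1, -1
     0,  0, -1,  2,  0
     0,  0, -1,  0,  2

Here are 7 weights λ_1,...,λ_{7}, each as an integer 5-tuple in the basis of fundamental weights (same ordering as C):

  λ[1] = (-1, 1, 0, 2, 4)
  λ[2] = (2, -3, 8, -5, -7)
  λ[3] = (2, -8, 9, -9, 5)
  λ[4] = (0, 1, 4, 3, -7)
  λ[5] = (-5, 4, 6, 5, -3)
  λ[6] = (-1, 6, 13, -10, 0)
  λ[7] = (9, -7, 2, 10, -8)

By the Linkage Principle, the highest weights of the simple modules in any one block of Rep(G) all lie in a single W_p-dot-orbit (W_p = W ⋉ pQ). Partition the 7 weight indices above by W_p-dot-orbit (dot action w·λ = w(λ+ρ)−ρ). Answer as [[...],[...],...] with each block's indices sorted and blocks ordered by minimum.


Root system D_5: the 5×5 matrix C matches after relabeling.

Alcove-folded reps (p=19, 7 weights, presented ϖ-order):

    [1] (0, 2, 1, 3, 5)
    [2] (0, 2, 1, 3, 5)
    [3] (0, 3, 2, 6, 4)
    [4] (0, 2, 1, 3, 5)
    [5] (4, 1, 1, 6, 2)
    [6] (4, 1, 1, 6, 2)
    [7] (4, 1, 1, 6, 2)

3 distinct reps among the 7 weights ⇒ 3 W_19-linkage classes:

[[1, 2, 4], [3], [5, 6, 7]]


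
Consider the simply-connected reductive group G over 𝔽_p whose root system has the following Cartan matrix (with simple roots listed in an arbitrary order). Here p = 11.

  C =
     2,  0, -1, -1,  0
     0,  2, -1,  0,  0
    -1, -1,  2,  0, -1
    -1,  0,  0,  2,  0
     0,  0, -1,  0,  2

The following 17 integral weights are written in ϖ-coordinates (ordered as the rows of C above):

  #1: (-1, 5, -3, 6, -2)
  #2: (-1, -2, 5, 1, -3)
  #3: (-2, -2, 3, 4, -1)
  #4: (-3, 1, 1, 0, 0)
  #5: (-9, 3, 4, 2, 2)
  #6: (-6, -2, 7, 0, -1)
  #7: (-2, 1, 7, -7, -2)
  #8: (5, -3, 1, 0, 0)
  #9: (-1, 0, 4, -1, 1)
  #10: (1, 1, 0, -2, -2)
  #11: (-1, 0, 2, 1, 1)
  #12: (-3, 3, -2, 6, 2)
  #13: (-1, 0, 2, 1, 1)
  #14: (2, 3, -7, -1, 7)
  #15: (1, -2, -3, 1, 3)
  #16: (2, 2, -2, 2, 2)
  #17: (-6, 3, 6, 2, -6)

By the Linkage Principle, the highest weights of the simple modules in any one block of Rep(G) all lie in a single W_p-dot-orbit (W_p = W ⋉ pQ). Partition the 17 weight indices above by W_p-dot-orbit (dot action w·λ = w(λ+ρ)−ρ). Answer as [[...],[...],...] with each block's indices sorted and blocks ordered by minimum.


Root system D_5: the 5×5 matrix C matches after relabeling.

λ_j+ρ reflected into Ā_11 (⟨·,θ^∨⟩≤11); 5-tuples as given:

  1: (1, 1, 2, 4, 0);  2: (0, 1, 3, 2, 2);  3: (1, 1, 2, 4, 0);  4: (1, 2, 0, 1, 1);  5: (1, 1, 2, 4, 0);  6: (1, 1, 2, 4, 0);  7: (1, 2, 0, 1, 1);  8: (1, 2, 0, 1, 1);  9: (0, 1, 3, 2, 2);  10: (1, 2, 0, 1, 1);  11: (0, 1, 3, 2, 2);  12: (1, 1, 2, 4, 0);  13: (0, 1, 3, 2, 2);  14: (0, 2, 1, 3, 2);  15: (1, 2, 0, 1, 1);  16: (0, 2, 1, 3, 2);  17: (0, 1, 3, 2, 2)

4 distinct reps among the 17 weights ⇒ 4 W_11-linkage classes:

[[1, 3, 5, 6, 12], [2, 9, 11, 13, 17], [4, 7, 8, 10, 15], [14, 16]]


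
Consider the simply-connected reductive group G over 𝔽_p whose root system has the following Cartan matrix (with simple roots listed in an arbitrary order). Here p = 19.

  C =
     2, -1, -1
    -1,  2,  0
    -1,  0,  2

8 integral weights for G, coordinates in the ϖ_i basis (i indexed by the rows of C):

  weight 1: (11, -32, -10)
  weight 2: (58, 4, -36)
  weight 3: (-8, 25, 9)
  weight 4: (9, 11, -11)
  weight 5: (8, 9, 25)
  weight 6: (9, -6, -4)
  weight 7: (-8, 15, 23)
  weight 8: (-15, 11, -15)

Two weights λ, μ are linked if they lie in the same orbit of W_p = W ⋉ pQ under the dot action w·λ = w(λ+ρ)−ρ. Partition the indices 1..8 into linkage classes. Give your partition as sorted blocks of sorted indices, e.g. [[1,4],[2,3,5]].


A_3 Cartan matrix, 3 simple roots permuted; ρ=(1,1,1).

W_19-reps of the 8 weights in Ā_19 (same 3-coord order as C):

    [1] (0, 9, 7)
    [2] (2, 5, 3)
    [3] (0, 9, 7)
    [4] (0, 9, 7)
    [5] (0, 9, 7)
    [6] (2, 5, 3)
    [7] (2, 5, 3)
    [8] (2, 5, 3)

2 distinct reps among the 8 weights ⇒ 2 W_19-linkage classes:

[[1, 3, 4, 5], [2, 6, 7, 8]]


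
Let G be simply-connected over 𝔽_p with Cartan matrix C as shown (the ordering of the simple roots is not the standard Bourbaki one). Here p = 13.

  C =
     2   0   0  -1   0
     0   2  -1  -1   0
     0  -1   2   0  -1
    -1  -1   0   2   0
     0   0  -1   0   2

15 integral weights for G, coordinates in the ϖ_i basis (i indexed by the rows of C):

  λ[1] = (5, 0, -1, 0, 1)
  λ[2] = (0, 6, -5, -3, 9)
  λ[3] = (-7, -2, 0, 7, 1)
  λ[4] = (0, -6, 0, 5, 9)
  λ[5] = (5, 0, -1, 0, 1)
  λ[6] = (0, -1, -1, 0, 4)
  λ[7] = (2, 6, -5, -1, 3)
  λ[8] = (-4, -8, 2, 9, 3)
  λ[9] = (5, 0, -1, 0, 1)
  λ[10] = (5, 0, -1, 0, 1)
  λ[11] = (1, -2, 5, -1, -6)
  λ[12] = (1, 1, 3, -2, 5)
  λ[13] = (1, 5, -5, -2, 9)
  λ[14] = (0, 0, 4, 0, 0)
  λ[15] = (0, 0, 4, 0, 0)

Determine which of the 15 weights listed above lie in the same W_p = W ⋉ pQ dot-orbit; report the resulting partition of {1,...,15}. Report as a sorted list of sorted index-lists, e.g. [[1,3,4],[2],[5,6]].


Dynkin diagram of C (from the 8 off-diagonal −1 entries): A_5.

λ_j+ρ reflected into Ā_13 (⟨·,θ^∨⟩≤13); 5-tuples as given:

  λ_1+ρ ↦ (6, 1, 0, 1, 2)
  λ_2+ρ ↦ (1, 1, 4, 1, 6)
  λ_3+ρ ↦ (6, 1, 0, 1, 2)
  λ_4+ρ ↦ (1, 1, 4, 1, 6)
  λ_5+ρ ↦ (6, 1, 0, 1, 2)
  λ_6+ρ ↦ (1, 0, 0, 1, 5)
  λ_7+ρ ↦ (3, 3, 4, 0, 0)
  λ_8+ρ ↦ (3, 3, 4, 0, 0)
  λ_9+ρ ↦ (6, 1, 0, 1, 2)
  λ_10+ρ ↦ (6, 1, 0, 1, 2)
  λ_11+ρ ↦ (1, 0, 0, 1, 5)
  λ_12+ρ ↦ (1, 1, 4, 1, 6)
  λ_13+ρ ↦ (1, 1, 4, 1, 6)
  λ_14+ρ ↦ (1, 1, 5, 1, 1)
  λ_15+ρ ↦ (1, 1, 5, 1, 1)

Linkage partition of the 15 weights (5 classes, p=13):

[[1, 3, 5, 9, 10], [2, 4, 12, 13], [6, 11], [7, 8], [14, 15]]


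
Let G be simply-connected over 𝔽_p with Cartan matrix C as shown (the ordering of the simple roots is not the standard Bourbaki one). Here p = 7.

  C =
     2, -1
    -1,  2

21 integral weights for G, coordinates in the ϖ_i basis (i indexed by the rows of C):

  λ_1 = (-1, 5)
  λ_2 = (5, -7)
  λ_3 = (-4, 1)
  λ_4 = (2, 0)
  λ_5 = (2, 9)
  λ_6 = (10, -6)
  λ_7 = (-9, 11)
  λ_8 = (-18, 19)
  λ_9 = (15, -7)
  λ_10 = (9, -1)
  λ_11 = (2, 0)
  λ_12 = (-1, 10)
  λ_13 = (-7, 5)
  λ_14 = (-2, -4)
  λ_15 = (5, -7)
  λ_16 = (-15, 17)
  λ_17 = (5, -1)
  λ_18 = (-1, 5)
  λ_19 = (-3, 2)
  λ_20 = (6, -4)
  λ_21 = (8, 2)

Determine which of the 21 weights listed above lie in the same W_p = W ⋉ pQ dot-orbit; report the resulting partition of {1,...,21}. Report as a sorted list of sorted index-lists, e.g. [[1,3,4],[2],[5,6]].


Cartan matrix: type A_2 (|W|=6); un-permuting the 2 rows.

Folding the 21 weights λ_j+ρ into Ā_7 (reps in the given 2-coord order):

    1: (0, 6)
    2: (0, 6)
    3: (2, 1)
    4: (3, 1)
    5: (3, 1)
    6: (2, 1)
    7: (2, 1)
    8: (3, 1)
    9: (2, 1)
    10: (4, 3)
    11: (3, 1)
    12: (4, 3)
    13: (6, 0)
    14: (3, 1)
    15: (0, 6)
    16: (4, 3)
    17: (6, 0)
    18: (0, 6)
    19: (2, 1)
    20: (4, 3)
    21: (2, 2)

Partition of {1..21} into 6 W_7-dot-orbits:

[[1, 2, 15, 18], [3, 6, 7, 9, 19], [4, 5, 8, 11, 14], [10, 12, 16, 20], [13, 17], [21]]


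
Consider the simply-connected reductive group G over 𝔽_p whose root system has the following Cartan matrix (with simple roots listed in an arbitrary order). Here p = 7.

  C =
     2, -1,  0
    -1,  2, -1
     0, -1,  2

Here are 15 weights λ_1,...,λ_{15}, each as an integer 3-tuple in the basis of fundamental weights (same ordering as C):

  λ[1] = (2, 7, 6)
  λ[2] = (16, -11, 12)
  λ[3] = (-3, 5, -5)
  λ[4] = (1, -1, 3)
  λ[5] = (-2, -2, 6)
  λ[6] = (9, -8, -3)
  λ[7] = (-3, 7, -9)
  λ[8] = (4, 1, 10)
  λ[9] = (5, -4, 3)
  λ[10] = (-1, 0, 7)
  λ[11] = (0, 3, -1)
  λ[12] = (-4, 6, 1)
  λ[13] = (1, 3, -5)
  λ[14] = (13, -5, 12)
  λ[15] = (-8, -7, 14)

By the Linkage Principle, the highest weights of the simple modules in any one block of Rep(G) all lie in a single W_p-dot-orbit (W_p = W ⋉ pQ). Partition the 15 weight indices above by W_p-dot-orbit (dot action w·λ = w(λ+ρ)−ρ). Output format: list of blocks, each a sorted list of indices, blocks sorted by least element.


Type A_3, rank 3, |W|=24; reorder rows/cols to standard.

λ_j+ρ reflected into Ā_7 (⟨·,θ^∨⟩≤7); 3-tuples as given:

  λ_1 → (3, 3, 1)
  λ_2 → (3, 3, 1)
  λ_3 → (2, 0, 4)
  λ_4 → (2, 0, 4)
  λ_5 → (1, 1, 5)
  λ_6 → (2, 0, 4)
  λ_7 → (1, 1, 5)
  λ_8 → (2, 0, 4)
  λ_9 → (3, 3, 1)
  λ_10 → (1, 1, 5)
  λ_11 → (1, 4, 0)
  λ_12 → (1, 4, 0)
  λ_13 → (2, 0, 4)
  λ_14 → (1, 4, 0)
  λ_15 → (1, 1, 5)

4 distinct reps among the 15 weights ⇒ 4 W_7-linkage classes:

[[1, 2, 9], [3, 4, 6, 8, 13], [5, 7, 10, 15], [11, 12, 14]]
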